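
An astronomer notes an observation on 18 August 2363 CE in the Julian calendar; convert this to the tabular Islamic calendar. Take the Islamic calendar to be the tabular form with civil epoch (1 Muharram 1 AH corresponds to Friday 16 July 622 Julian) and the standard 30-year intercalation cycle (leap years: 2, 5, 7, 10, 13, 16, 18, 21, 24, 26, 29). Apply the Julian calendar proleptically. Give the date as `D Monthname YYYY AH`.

23 Rajab 1795 AH

Julian Day Number of the source date = 2584373.
Converting JDN 2584373 to the tabular Islamic calendar gives 23 Rajab 1795 AH.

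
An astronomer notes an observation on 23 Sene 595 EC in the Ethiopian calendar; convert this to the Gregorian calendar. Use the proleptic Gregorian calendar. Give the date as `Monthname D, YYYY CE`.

Julian Day Number of the source date = 1941471.
Converting JDN 1941471 to the Gregorian calendar gives 20 June 603 CE.

June 20, 603 CE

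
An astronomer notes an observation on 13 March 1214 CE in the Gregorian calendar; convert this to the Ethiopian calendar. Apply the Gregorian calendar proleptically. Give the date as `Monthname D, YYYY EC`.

Both dates share Julian Day Number 2164536; in the Ethiopian calendar that is 10 Megabit 1206 EC.

Megabit 10, 1206 EC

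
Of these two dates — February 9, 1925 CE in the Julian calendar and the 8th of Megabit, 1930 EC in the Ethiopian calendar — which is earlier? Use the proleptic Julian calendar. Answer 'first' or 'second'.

First date → JDN 2424204; second date → JDN 2428975.
JDN 2424204 < JDN 2428975, so the first date is earlier.

first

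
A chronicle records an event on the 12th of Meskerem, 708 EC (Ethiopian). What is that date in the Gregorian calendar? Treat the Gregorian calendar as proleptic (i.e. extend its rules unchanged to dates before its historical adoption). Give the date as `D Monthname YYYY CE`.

14 September 715 CE

Julian Day Number of the source date = 1982464.
Converting JDN 1982464 to the Gregorian calendar gives 14 September 715 CE.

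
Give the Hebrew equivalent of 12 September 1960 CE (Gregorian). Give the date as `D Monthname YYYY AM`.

20 Elul 5720 AM

Both dates share Julian Day Number 2437190; in the Hebrew calendar that is 20 Elul 5720 AM.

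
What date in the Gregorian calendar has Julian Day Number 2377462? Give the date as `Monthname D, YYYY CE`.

March 2, 1797 CE

Counting from JDN 2299161 = 15 Oct 1582 gives an offset of 78301 days.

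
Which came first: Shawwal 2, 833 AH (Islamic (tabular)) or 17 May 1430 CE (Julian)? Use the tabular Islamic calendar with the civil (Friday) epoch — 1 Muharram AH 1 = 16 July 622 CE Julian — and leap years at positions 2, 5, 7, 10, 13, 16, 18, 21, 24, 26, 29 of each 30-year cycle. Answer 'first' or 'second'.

second

First date → JDN 2243540; second date → JDN 2243502.
JDN 2243502 < JDN 2243540, so the second date is earlier.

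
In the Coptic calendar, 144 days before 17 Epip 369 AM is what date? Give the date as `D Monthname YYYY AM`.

JDN of 17 Epip 369 AM = 1959758.
1959758 − 144 = 1959614.
JDN 1959614 in the Coptic calendar is 23 Meshir 369 AM.

23 Meshir 369 AM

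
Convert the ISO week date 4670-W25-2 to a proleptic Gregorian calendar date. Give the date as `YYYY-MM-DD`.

ISO week 1 of 4670 is the week containing the first Thursday of 4670.
Week 25, day 2 (Tuesday) lands on 4670-06-21.

4670-06-21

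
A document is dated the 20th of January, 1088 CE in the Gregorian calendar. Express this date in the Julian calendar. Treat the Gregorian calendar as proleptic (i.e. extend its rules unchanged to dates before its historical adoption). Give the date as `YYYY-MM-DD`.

The Julian–Gregorian offset here is 6 days (Julian trailing).
20 January 1088 Gregorian − 6 days → 14 January 1088 Julian.

1088-01-14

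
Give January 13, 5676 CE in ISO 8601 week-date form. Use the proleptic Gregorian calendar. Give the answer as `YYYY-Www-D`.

5676-W03-1

The weekday is Monday (ISO weekday 1).
That Monday belongs to ISO week 3 of ISO year 5676.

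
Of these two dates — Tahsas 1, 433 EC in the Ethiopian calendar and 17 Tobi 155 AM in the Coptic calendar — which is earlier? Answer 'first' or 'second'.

The two dates have Julian Day Numbers 1882099 and 1881414 respectively.
Since 1881414 < 1882099, the second date comes first.

second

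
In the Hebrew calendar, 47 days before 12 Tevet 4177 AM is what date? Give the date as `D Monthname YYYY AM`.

25 Cheshvan 4177 AM

Counting 47 days back from JDN 1873355 reaches JDN 1873308, which is 25 Cheshvan 4177 AM.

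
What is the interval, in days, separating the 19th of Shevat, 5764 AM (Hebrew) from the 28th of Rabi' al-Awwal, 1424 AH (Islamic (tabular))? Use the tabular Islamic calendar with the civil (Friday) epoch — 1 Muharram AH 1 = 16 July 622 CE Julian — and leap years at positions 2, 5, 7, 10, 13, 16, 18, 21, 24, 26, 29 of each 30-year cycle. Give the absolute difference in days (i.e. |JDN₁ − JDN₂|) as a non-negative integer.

257

JDN of the first date = 2453047.
JDN of the second date = 2452790.
|2452790 − 2453047| = 257.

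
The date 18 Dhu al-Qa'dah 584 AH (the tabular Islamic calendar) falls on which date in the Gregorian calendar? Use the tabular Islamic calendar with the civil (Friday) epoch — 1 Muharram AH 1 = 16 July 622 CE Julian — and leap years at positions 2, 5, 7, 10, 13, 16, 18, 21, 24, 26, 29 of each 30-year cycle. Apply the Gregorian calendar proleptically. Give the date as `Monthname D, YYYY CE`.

Both dates share Julian Day Number 2155348; in the Gregorian calendar that is 15 January 1189 CE.

January 15, 1189 CE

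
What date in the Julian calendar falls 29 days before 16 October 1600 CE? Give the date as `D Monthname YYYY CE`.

17 September 1600 CE

Counting 29 days back from JDN 2305747 reaches JDN 2305718, which is 17 September 1600 CE.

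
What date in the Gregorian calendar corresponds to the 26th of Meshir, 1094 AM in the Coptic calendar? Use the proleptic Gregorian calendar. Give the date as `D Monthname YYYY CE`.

28 February 1378 CE

Julian Day Number of the source date = 2224423.
Converting JDN 2224423 to the Gregorian calendar gives 28 February 1378 CE.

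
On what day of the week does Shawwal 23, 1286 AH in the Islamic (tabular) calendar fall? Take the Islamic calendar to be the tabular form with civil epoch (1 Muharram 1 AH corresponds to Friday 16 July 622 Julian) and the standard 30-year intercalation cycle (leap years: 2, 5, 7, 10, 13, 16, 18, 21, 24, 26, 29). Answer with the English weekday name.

Wednesday

This is JDN 2404089 (26 January 1870 Gregorian).
JDN 2404089 mod 7 = 2, and JDN 0 was a Monday, so this is a Wednesday.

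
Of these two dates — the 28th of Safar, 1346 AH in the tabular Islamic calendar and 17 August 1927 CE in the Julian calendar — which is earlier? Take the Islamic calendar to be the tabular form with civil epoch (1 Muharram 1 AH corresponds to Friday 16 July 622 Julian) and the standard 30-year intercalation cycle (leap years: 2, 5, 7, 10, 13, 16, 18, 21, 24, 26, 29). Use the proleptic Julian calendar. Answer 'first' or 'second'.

first

The two dates have Julian Day Numbers 2425120 and 2425123 respectively.
Since 2425120 < 2425123, the first date comes first.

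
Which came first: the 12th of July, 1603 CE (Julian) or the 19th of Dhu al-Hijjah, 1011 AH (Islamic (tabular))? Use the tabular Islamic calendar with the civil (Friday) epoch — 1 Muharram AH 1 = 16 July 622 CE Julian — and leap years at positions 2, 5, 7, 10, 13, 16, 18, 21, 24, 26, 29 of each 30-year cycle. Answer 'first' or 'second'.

The two dates have Julian Day Numbers 2306746 and 2306693 respectively.
Since 2306693 < 2306746, the second date comes first.

second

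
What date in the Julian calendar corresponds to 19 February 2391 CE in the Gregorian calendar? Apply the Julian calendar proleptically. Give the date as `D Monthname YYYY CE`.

At this point the Julian calendar is 16 days behind the Gregorian.
19 February 2391 Gregorian − 16 days → 3 February 2391 Julian.

3 February 2391 CE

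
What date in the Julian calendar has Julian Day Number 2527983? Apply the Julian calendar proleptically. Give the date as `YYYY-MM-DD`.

2209-03-29

The Gregorian equivalent of JDN 2527983 is 13 April 2209.
In the Julian calendar that day is 2209-03-29.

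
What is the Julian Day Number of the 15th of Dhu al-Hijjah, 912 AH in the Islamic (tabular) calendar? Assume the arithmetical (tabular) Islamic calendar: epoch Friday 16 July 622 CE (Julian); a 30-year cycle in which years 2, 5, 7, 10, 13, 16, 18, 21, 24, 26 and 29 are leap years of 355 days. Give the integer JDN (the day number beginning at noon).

Equivalently 8 May 1507 (proleptic Gregorian).
JDN 2451545 is 1 January 2000 CE (Gregorian); the target day is −179938 days from there, so JDN = 2271607.

2271607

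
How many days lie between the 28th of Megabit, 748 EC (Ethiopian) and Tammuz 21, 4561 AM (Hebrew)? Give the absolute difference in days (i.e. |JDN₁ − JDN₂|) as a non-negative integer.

16541

First date → JDN 1997270; second date → JDN 2013811.
The interval is |1997270 − 2013811| = 16541 days.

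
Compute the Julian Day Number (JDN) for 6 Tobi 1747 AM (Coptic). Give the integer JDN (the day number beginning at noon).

Equivalently 14 January 2031 (Gregorian).
JDN 2400001 is 17 November 1858 CE (Gregorian), MJD 0; the target day is +62880 days from there, so JDN = 2462881.

2462881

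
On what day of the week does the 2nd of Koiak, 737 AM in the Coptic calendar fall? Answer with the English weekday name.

Equivalently 4 December 1020 Gregorian, JDN 2093945.
Since JDN mod 7 = 0 (0 = Monday), the day is Monday.

Monday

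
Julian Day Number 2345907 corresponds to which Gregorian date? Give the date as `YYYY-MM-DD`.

JDN 2451545 is 1 Jan 2000; 2345907 is −105638 days from there.

1710-10-10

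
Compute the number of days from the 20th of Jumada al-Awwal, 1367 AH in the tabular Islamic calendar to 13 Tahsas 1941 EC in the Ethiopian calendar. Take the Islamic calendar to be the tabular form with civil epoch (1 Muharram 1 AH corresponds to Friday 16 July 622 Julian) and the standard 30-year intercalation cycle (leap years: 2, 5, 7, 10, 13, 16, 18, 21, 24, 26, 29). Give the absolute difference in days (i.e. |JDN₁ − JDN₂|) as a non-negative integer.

266

JDN of the first date = 2432642.
JDN of the second date = 2432908.
|2432908 − 2432642| = 266.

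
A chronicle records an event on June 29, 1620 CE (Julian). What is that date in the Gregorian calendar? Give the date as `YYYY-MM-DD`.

For dates in this range the Gregorian date is 10 days ahead of the Julian.
29 June 1620 Julian + 10 days → 9 July 1620 Gregorian.

1620-07-09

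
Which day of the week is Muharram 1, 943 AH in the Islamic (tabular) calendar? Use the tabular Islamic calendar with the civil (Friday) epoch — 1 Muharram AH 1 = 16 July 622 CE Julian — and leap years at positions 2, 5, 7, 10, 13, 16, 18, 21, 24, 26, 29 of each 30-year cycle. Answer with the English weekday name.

This is JDN 2282253 (30 June 1536 Gregorian).
Since JDN mod 7 = 1 (0 = Monday), the day is Tuesday.

Tuesday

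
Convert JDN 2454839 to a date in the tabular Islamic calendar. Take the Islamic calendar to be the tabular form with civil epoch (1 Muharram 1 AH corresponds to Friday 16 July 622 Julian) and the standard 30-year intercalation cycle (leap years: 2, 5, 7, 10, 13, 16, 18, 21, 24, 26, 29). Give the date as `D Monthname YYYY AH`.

JDN 2454839 is 7 January 2009 in the Gregorian calendar.
In the tabular Islamic calendar that day is 10 Muharram 1430 AH.

10 Muharram 1430 AH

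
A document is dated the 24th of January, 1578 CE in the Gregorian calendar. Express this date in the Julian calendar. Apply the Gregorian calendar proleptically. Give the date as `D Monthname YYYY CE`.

14 January 1578 CE

At this point the Julian calendar is 10 days behind the Gregorian.
24 January 1578 Gregorian − 10 days → 14 January 1578 Julian.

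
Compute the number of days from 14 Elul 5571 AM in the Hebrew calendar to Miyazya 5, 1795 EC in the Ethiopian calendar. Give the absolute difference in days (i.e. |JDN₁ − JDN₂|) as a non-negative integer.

3066

JDN of the first date = 2382759.
JDN of the second date = 2379693.
|2379693 − 2382759| = 3066.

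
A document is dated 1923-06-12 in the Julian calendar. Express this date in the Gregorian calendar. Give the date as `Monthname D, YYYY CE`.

June 25, 1923 CE

At this point the Julian calendar is 13 days behind the Gregorian.
12 June 1923 Julian + 13 days → 25 June 1923 Gregorian.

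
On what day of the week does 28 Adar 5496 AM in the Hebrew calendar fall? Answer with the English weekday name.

Sunday

Equivalently 11 March 1736 Gregorian, JDN 2355191.
2355191 ≡ 6 (mod 7); counting from Monday = 0 gives Sunday.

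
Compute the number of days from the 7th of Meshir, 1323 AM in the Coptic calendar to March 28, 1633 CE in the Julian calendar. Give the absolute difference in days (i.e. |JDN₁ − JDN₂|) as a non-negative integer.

9552

First date → JDN 2308046; second date → JDN 2317598.
The interval is |2308046 − 2317598| = 9552 days.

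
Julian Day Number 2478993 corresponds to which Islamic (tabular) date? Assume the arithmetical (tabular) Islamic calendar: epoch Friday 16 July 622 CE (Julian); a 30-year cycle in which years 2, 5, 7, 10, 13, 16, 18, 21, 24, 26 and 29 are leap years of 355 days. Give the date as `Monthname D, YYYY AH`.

Rabi' al-Awwal 8, 1498 AH

The Gregorian equivalent of JDN 2478993 is 24 February 2075.
In the tabular Islamic calendar that day is Rabi' al-Awwal 8, 1498 AH.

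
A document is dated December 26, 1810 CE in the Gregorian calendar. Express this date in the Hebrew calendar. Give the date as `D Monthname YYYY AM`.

Julian Day Number of the source date = 2382508.
Converting JDN 2382508 to the Hebrew calendar gives 29 Kislev 5571 AM.

29 Kislev 5571 AM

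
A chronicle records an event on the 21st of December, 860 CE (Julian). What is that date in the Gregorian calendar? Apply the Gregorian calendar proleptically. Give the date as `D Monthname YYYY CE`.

25 December 860 CE

The Julian–Gregorian offset here is 4 days (Julian trailing).
21 December 860 Julian + 4 days → 25 December 860 Gregorian.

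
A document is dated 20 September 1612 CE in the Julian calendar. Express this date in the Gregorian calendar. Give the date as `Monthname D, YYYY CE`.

September 30, 1612 CE

At this point the Julian calendar is 10 days behind the Gregorian.
20 September 1612 Julian + 10 days → 30 September 1612 Gregorian.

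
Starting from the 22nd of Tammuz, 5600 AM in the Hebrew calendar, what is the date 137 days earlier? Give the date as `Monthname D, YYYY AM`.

Counting 137 days back from JDN 2393310 reaches JDN 2393173, which is Adar II 3, 5600 AM.

Adar II 3, 5600 AM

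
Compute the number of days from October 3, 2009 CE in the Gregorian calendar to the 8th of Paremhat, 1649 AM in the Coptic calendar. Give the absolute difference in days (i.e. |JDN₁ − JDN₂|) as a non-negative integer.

27959

JDN of the first date = 2455108.
JDN of the second date = 2427149.
|2427149 − 2455108| = 27959.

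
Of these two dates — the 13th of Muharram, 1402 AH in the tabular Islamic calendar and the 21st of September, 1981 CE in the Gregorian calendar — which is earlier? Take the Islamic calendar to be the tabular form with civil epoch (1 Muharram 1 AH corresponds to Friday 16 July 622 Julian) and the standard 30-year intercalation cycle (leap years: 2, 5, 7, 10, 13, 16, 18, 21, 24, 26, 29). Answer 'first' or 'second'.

second

The two dates have Julian Day Numbers 2444920 and 2444869 respectively.
Since 2444869 < 2444920, the second date comes first.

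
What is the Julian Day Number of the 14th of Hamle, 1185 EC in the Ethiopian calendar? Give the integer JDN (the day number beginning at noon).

Equivalently 15 July 1193 (proleptic Gregorian).
JDN 2400001 is 17 November 1858 CE (Gregorian), MJD 0; the target day is −243011 days from there, so JDN = 2156990.

2156990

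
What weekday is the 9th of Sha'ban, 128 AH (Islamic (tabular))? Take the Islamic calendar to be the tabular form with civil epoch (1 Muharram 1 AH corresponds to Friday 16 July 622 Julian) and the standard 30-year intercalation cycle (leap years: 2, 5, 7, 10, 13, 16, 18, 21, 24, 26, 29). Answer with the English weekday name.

Friday

Equivalently 10 May 746 Gregorian, JDN 1993660.
JDN 1993660 mod 7 = 4, and JDN 0 was a Monday, so this is a Friday.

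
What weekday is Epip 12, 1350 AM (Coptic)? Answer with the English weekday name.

In the Gregorian calendar this is 16 July 1634 (JDN 2318063).
Since JDN mod 7 = 6 (0 = Monday), the day is Sunday.

Sunday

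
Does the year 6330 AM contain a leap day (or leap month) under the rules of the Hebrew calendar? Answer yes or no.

Hebrew year 6330 is year 3 of its 19-year Metonic cycle; leap years are at positions 3, 6, 8, 11, 14, 17, 19, so it is a leap year (13 months).

yes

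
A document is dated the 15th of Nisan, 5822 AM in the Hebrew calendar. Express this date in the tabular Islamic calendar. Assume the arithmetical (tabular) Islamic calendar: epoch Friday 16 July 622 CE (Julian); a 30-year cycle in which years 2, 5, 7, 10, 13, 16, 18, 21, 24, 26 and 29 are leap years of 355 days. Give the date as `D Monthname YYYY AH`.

Julian Day Number of the source date = 2474305.
Converting JDN 2474305 to the tabular Islamic calendar gives 15 Dhu al-Hijjah 1484 AH.

15 Dhu al-Hijjah 1484 AH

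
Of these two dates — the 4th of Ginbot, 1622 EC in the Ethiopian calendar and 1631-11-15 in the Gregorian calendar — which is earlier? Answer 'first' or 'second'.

The two dates have Julian Day Numbers 2316534 and 2317089 respectively.
Since 2316534 < 2317089, the first date comes first.

first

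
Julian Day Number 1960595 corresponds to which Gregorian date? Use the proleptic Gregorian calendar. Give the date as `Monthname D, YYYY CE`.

October 29, 655 CE

JDN 2451545 is 1 Jan 2000; 1960595 is −490950 days from there.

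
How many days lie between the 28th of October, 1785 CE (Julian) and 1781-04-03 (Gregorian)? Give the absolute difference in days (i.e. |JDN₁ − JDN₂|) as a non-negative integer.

First date → JDN 2373330; second date → JDN 2371650.
The interval is |2373330 − 2371650| = 1680 days.

1680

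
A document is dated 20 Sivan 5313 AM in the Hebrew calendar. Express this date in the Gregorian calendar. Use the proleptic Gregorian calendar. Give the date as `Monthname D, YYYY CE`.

June 12, 1553 CE

Julian Day Number of the source date = 2288444.
Converting JDN 2288444 to the Gregorian calendar gives 12 June 1553 CE.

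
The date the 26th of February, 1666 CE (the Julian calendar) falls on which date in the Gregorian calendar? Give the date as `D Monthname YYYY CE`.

8 March 1666 CE

For dates in this range the Gregorian date is 10 days ahead of the Julian.
26 February 1666 Julian + 10 days → 8 March 1666 Gregorian.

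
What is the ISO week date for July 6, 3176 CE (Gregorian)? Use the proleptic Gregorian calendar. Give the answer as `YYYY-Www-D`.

3176-W28-2

The weekday is Tuesday (ISO weekday 2).
That Tuesday belongs to ISO week 28 of ISO year 3176.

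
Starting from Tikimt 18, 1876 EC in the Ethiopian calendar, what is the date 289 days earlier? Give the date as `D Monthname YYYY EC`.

5 Tir 1875 EC

JDN of Tikimt 18, 1876 EC = 2409112.
2409112 − 289 = 2408823.
JDN 2408823 in the Ethiopian calendar is 5 Tir 1875 EC.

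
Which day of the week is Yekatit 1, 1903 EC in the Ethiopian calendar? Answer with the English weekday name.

Wednesday

This is JDN 2419076 (8 February 1911 Gregorian).
Since JDN mod 7 = 2 (0 = Monday), the day is Wednesday.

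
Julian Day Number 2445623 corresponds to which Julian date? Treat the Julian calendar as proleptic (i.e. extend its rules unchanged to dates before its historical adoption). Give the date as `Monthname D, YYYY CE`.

October 2, 1983 CE

JDN 2445623 is 15 October 1983 in the Gregorian calendar.
In the Julian calendar that day is October 2, 1983 CE.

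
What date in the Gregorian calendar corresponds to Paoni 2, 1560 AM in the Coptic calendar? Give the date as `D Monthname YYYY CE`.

Both dates share Julian Day Number 2394726; in the Gregorian calendar that is 8 June 1844 CE.

8 June 1844 CE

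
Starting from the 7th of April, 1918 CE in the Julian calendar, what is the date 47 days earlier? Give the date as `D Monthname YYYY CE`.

19 February 1918 CE

Counting 47 days back from JDN 2421704 reaches JDN 2421657, which is 19 February 1918 CE.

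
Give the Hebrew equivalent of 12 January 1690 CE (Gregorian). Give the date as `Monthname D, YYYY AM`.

Julian Day Number of the source date = 2338332.
Converting JDN 2338332 to the Hebrew calendar gives 2 Shevat 5450 AM.

Shevat 2, 5450 AM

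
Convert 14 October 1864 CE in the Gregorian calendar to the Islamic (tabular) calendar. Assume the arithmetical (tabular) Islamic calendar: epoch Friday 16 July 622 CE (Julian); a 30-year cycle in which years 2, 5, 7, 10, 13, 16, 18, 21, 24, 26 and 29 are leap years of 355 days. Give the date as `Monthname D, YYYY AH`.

Jumada al-Awwal 13, 1281 AH

Both dates share Julian Day Number 2402159; in the tabular Islamic calendar that is 13 Jumada al-Awwal 1281 AH.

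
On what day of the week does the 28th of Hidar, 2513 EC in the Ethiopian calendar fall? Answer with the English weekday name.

Wednesday

This is JDN 2641816 (11 December 2520 Gregorian).
JDN 2641816 mod 7 = 2, and JDN 0 was a Monday, so this is a Wednesday.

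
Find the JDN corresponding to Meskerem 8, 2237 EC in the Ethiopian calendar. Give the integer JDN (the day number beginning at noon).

Equivalently 20 September 2244 (Gregorian).
JDN 2400001 is 17 November 1858 CE (Gregorian), MJD 0; the target day is +140926 days from there, so JDN = 2540927.

2540927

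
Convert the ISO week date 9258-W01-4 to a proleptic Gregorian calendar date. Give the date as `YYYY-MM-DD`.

9258-01-03

ISO week 1 of 9258 is the week containing the first Thursday of 9258.
Week 1, day 4 (Thursday) lands on 9258-01-03.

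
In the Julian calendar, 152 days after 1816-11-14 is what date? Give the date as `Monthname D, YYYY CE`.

JDN of 1816-11-14 = 2384670.
2384670 + 152 = 2384822.
JDN 2384822 in the Julian calendar is April 15, 1817 CE.

April 15, 1817 CE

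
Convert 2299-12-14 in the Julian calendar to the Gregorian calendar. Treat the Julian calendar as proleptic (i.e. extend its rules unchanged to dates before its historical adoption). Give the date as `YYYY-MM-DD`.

2299-12-29

At this point the Julian calendar is 15 days behind the Gregorian.
14 December 2299 Julian + 15 days → 29 December 2299 Gregorian.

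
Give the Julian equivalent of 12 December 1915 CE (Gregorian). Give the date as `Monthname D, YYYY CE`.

For dates in this range the Gregorian date is 13 days ahead of the Julian.
12 December 1915 Gregorian − 13 days → 29 November 1915 Julian.

November 29, 1915 CE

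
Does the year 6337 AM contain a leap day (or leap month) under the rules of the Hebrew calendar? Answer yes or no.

Hebrew year 6337 is year 10 of its 19-year Metonic cycle; leap years are at positions 3, 6, 8, 11, 14, 17, 19, so it is a common year (12 months).

no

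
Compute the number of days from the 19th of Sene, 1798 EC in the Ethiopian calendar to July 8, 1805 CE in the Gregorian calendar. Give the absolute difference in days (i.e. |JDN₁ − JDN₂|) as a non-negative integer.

JDN of the first date = 2380863.
JDN of the second date = 2380511.
|2380511 − 2380863| = 352.

352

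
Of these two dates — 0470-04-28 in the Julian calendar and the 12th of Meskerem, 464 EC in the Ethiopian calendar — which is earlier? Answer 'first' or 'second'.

The two dates have Julian Day Numbers 1892843 and 1893343 respectively.
Since 1892843 < 1893343, the first date comes first.

first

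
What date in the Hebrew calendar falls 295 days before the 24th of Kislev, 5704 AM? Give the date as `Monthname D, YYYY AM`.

The starting date is JDN 2431080; 2431080 − 295 = 2430785.
JDN 2430785 corresponds to Adar I 24, 5703 AM.

Adar I 24, 5703 AM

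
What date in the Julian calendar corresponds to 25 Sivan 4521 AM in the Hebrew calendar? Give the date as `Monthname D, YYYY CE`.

June 3, 761 CE

Julian Day Number of the source date = 1999167.
Converting JDN 1999167 to the Julian calendar gives 3 June 761 CE.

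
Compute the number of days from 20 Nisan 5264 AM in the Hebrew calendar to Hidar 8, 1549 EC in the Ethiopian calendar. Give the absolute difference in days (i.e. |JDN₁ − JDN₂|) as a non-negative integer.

19207

First date → JDN 2270488; second date → JDN 2289695.
The interval is |2270488 − 2289695| = 19207 days.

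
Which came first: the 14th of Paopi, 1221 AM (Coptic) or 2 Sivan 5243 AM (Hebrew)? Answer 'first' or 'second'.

First date → JDN 2270678; second date → JDN 2262851.
JDN 2262851 < JDN 2270678, so the second date is earlier.

second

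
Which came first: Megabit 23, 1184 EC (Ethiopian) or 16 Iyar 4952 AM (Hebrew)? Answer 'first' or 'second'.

first

The two dates have Julian Day Numbers 2156514 and 2156557 respectively.
Since 2156514 < 2156557, the first date comes first.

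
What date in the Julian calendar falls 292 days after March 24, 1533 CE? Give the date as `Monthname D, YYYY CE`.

The starting date is JDN 2281069; 2281069 + 292 = 2281361.
JDN 2281361 corresponds to January 10, 1534 CE.

January 10, 1534 CE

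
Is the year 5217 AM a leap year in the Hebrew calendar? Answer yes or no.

yes

Hebrew year 5217 is year 11 of its 19-year Metonic cycle; leap years are at positions 3, 6, 8, 11, 14, 17, 19, so it is a leap year (13 months).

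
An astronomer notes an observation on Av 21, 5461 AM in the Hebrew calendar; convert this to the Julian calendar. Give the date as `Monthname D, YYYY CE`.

August 14, 1701 CE

Julian Day Number of the source date = 2342574.
Converting JDN 2342574 to the Julian calendar gives 14 August 1701 CE.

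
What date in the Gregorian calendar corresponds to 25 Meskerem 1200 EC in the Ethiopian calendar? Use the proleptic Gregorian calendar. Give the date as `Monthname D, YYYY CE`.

Julian Day Number of the source date = 2162180.
Converting JDN 2162180 to the Gregorian calendar gives 30 September 1207 CE.

September 30, 1207 CE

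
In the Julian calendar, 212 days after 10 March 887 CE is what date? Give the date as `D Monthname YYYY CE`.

8 October 887 CE

The starting date is JDN 2045103; 2045103 + 212 = 2045315.
JDN 2045315 corresponds to 8 October 887 CE.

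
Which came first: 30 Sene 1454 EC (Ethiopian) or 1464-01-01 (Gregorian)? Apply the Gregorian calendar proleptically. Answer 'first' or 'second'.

first

Converting both to JDN: 2255228 vs 2255775; the smaller is the first.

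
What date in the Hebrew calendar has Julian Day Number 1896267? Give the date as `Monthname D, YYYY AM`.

The proleptic Gregorian equivalent of JDN 1896267 is 13 September 479.
In the Hebrew calendar that day is Tishrei 10, 4240 AM.

Tishrei 10, 4240 AM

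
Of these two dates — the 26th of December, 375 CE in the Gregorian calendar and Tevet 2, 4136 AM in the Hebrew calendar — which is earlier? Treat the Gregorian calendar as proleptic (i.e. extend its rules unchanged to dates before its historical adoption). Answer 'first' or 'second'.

second

Converting both to JDN: 1858385 vs 1858372; the smaller is the second.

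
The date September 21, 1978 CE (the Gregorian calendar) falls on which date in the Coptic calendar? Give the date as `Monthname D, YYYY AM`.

Both dates share Julian Day Number 2443773; in the Coptic calendar that is 11 Thout 1695 AM.

Thout 11, 1695 AM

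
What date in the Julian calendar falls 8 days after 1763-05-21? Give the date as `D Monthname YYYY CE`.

29 May 1763 CE

JDN of 1763-05-21 = 2365134.
2365134 + 8 = 2365142.
JDN 2365142 in the Julian calendar is 29 May 1763 CE.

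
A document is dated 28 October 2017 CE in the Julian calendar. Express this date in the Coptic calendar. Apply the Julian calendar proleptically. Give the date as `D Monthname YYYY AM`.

1 Hathor 1734 AM

Julian Day Number of the source date = 2458068.
Converting JDN 2458068 to the Coptic calendar gives 1 Hathor 1734 AM.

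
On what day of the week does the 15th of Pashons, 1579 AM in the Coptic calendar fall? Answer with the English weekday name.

This is JDN 2401648 (22 May 1863 Gregorian).
JDN 2401648 mod 7 = 4, and JDN 0 was a Monday, so this is a Friday.

Friday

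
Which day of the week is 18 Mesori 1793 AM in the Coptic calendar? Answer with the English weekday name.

Equivalently 24 August 2077 Gregorian, JDN 2479905.
Since JDN mod 7 = 1 (0 = Monday), the day is Tuesday.

Tuesday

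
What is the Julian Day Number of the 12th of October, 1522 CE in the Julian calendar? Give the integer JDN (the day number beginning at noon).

Equivalently 22 October 1522 (proleptic Gregorian).
JDN 2400001 is 17 November 1858 CE (Gregorian), MJD 0; the target day is −122748 days from there, so JDN = 2277253.

2277253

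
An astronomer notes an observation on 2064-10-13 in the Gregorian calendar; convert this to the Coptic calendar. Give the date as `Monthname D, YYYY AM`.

Paopi 3, 1781 AM

Both dates share Julian Day Number 2475207; in the Coptic calendar that is 3 Paopi 1781 AM.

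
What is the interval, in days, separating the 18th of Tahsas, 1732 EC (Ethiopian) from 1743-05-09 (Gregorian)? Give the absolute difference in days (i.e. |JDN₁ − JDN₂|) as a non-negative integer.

1230

First date → JDN 2356576; second date → JDN 2357806.
The interval is |2356576 − 2357806| = 1230 days.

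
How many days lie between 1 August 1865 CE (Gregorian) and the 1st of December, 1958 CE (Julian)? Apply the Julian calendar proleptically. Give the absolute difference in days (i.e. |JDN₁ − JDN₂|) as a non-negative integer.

First date → JDN 2402450; second date → JDN 2436552.
The interval is |2402450 − 2436552| = 34102 days.

34102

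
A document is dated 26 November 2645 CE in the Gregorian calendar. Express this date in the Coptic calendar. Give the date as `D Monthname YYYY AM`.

Both dates share Julian Day Number 2687456; in the Coptic calendar that is 12 Hathor 2362 AM.

12 Hathor 2362 AM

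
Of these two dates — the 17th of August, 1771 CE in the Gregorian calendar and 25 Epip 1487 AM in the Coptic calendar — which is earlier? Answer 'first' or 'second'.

First date → JDN 2368133; second date → JDN 2368115.
JDN 2368115 < JDN 2368133, so the second date is earlier.

second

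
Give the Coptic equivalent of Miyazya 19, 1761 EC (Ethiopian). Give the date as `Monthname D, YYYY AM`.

Both dates share Julian Day Number 2367289; in the Coptic calendar that is 19 Parmouti 1485 AM.

Parmouti 19, 1485 AM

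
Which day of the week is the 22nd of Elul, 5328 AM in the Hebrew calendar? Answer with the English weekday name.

This is JDN 2294028 (25 September 1568 Gregorian).
JDN 2294028 mod 7 = 2, and JDN 0 was a Monday, so this is a Wednesday.

Wednesday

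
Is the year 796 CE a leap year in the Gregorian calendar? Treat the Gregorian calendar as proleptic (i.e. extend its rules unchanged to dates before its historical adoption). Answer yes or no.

796 is divisible by 4 and not by 100, so it is a leap year.

yes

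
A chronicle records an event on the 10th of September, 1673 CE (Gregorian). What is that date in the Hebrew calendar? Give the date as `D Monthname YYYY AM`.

Both dates share Julian Day Number 2332364; in the Hebrew calendar that is 29 Elul 5433 AM.

29 Elul 5433 AM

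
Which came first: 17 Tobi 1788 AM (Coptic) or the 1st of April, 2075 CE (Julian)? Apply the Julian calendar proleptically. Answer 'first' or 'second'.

first

First date → JDN 2477868; second date → JDN 2479042.
JDN 2477868 < JDN 2479042, so the first date is earlier.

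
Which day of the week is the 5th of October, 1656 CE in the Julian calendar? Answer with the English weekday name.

Equivalently 15 October 1656 Gregorian, JDN 2326190.
Since JDN mod 7 = 6 (0 = Monday), the day is Sunday.

Sunday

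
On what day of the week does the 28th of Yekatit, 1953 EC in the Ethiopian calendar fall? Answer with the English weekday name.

Tuesday

Equivalently 7 March 1961 Gregorian, JDN 2437366.
2437366 ≡ 1 (mod 7); counting from Monday = 0 gives Tuesday.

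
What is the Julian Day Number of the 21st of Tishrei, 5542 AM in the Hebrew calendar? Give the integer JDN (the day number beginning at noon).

2371840

Equivalently 10 October 1781 (Gregorian).
JDN 2451545 is 1 January 2000 CE (Gregorian); the target day is −79705 days from there, so JDN = 2371840.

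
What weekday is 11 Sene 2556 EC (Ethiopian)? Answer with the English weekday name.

This is JDN 2657715 (22 June 2564 Gregorian).
2657715 ≡ 4 (mod 7); counting from Monday = 0 gives Friday.

Friday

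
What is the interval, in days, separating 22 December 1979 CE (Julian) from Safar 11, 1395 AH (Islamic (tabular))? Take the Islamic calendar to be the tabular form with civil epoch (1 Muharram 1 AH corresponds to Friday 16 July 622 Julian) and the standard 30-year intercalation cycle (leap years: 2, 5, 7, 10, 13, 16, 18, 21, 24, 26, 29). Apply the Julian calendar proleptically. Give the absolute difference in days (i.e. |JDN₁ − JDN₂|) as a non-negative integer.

1776

JDN of the first date = 2444243.
JDN of the second date = 2442467.
|2442467 − 2444243| = 1776.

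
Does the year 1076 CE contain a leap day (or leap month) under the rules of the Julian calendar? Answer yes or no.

yes

1076 mod 4 = 0, so it is a leap year in the Julian calendar.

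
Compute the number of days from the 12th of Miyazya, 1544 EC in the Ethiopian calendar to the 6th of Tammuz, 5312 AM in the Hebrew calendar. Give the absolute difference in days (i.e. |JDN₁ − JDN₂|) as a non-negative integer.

First date → JDN 2288023; second date → JDN 2288105.
The interval is |2288023 − 2288105| = 82 days.

82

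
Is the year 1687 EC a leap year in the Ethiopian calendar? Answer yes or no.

1687 mod 4 = 3; in the Ethiopian calendar a year is leap when year mod 4 = 3, so it is a leap year.

yes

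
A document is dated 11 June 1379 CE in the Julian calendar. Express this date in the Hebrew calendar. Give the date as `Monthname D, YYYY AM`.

Julian Day Number of the source date = 2224899.
Converting JDN 2224899 to the Hebrew calendar gives 26 Sivan 5139 AM.

Sivan 26, 5139 AM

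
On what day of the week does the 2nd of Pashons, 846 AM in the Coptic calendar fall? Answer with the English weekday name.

Equivalently 4 May 1130 Gregorian, JDN 2133907.
Since JDN mod 7 = 6 (0 = Monday), the day is Sunday.

Sunday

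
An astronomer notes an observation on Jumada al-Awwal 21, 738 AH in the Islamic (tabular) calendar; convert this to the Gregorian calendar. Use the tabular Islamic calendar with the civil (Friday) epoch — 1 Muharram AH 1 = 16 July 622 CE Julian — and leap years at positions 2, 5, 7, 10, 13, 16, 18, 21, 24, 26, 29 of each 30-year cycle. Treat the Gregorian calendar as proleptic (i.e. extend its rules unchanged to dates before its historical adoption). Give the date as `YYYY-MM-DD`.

1337-12-23

Julian Day Number of the source date = 2209746.
Converting JDN 2209746 to the Gregorian calendar gives 23 December 1337 CE.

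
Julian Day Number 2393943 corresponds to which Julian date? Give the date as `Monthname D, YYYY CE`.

April 5, 1842 CE

The Gregorian equivalent of JDN 2393943 is 17 April 1842.
In the Julian calendar that day is April 5, 1842 CE.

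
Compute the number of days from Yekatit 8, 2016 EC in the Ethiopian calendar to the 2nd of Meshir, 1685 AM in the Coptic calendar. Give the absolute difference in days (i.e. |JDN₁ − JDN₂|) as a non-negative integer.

First date → JDN 2460357; second date → JDN 2440262.
The interval is |2460357 − 2440262| = 20095 days.

20095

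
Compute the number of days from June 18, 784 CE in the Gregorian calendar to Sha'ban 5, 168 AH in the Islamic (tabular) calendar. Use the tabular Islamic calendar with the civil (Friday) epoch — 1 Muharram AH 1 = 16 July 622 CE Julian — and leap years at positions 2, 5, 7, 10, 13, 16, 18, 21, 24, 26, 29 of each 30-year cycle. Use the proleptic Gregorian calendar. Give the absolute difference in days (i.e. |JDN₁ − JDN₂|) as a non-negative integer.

First date → JDN 2007579; second date → JDN 2007830.
The interval is |2007579 − 2007830| = 251 days.

251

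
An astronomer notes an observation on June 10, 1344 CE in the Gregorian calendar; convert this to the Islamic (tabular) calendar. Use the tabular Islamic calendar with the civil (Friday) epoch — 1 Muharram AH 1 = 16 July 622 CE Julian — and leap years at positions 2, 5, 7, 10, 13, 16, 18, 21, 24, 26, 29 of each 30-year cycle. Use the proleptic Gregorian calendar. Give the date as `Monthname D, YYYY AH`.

Both dates share Julian Day Number 2212107; in the tabular Islamic calendar that is 19 Muharram 745 AH.

Muharram 19, 745 AH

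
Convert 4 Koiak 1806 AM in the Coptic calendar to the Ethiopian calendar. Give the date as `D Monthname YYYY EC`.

Both dates share Julian Day Number 2484399; in the Ethiopian calendar that is 4 Tahsas 2082 EC.

4 Tahsas 2082 EC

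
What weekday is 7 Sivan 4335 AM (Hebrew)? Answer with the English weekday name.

Saturday

In the proleptic Gregorian calendar this is 3 June 575 (JDN 1931228).
1931228 ≡ 5 (mod 7); counting from Monday = 0 gives Saturday.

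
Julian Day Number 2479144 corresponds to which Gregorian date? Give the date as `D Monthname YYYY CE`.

25 July 2075 CE

JDN 2451545 is 1 Jan 2000; 2479144 is +27599 days from there.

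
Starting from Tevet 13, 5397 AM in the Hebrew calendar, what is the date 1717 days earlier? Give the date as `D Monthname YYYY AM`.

Counting 1717 days back from JDN 2318971 reaches JDN 2317254, which is 7 Iyar 5392 AM.

7 Iyar 5392 AM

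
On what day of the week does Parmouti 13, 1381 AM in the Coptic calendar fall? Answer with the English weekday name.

Saturday

Equivalently 18 April 1665 Gregorian, JDN 2329297.
Since JDN mod 7 = 5 (0 = Monday), the day is Saturday.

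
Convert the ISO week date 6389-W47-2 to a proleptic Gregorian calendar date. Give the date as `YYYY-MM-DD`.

ISO week 1 of 6389 is the week containing the first Thursday of 6389.
Week 47, day 2 (Tuesday) lands on 6389-11-21.

6389-11-21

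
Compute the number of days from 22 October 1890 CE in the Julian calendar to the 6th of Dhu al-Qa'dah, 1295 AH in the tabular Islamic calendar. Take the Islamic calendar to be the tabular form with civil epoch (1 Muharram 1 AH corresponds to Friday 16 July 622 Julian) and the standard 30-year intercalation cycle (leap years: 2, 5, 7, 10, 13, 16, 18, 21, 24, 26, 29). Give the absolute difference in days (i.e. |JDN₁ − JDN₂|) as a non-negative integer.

First date → JDN 2411675; second date → JDN 2407290.
The interval is |2411675 − 2407290| = 4385 days.

4385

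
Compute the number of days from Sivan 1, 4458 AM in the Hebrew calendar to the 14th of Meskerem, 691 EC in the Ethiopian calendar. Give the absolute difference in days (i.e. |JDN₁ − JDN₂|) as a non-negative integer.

117

JDN of the first date = 1976139.
JDN of the second date = 1976256.
|1976256 − 1976139| = 117.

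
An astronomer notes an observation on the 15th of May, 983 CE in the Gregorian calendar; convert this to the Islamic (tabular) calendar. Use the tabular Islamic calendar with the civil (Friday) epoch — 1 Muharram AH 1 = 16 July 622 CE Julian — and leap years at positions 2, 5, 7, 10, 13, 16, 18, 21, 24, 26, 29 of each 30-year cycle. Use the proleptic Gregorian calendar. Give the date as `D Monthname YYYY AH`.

Julian Day Number of the source date = 2080228.
Converting JDN 2080228 to the tabular Islamic calendar gives 24 Dhu al-Qa'dah 372 AH.

24 Dhu al-Qa'dah 372 AH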